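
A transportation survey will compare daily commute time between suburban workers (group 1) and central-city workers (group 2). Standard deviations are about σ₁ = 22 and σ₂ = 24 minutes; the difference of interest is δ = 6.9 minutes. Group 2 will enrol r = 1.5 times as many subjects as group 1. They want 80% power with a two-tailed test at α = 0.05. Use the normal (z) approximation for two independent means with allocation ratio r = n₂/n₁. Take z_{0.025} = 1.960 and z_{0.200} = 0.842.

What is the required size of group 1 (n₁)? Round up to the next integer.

n₁ = 144

n₁ = (z_{α/2} + z_β)² · (σ₁² + σ₂²/r) / δ²
   = (1.960 + 0.842)² · (22² + 24²/1.5) / 6.9²
   = 7.8512 · (484 + 384) / 47.61
   = 7.8512 · 868 / 47.61
   = 143.14
Round up → n₁ = 144; n₂ = r·n₁ = 1.5 × 144 = 216.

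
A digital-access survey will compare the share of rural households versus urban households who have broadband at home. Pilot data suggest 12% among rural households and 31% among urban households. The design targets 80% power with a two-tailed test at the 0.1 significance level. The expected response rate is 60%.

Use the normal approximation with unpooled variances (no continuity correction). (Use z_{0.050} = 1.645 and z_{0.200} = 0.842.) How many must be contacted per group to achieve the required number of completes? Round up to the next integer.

n = (z_{α/2} + z_β)² · [p₁(1−p₁) + p₂(1−p₂)] / (p₁ − p₂)²
  = (1.645 + 0.842)² · (0.12·0.88 + 0.31·0.69) / (-0.19)²
  = (2.487)² · (0.1056 + 0.2139) / 0.0361
  = 6.1852 · 0.3195 / 0.0361
  = 54.74
Adjust for 60% response: 54.74 / 0.60 = 91.24.
Round up → n = 92 per group.

n = 92 per group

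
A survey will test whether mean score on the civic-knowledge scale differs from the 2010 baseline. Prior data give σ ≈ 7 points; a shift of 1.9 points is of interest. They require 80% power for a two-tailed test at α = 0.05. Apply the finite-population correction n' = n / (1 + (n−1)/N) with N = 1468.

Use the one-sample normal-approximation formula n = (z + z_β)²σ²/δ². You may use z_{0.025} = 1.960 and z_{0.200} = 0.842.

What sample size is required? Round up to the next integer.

n = 100

n = (z_{α/2} + z_β)² · σ² / δ²
  = (1.960 + 0.842)² · 7² / 1.9²
  = 7.8512 · 49 / 3.61
  = 106.57
Finite-population correction (N = 1468): 106.57 / (1 + (106.57 − 1)/1468) = 99.42.
Round up → n = 100.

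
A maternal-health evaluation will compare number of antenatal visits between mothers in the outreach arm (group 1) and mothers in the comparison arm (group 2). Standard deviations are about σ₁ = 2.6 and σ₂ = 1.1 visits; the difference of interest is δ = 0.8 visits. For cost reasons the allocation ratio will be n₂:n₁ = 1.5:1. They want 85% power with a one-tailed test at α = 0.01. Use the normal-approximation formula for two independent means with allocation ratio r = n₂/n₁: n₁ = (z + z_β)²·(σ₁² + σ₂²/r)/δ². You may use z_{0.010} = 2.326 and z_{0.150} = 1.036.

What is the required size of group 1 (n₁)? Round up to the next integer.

n₁ = (z_α + z_β)² · (σ₁² + σ₂²/r) / δ²
   = (2.326 + 1.036)² · (2.6² + 1.1²/1.5) / 0.8²
   = 11.3030 · (6.76 + 0.80667) / 0.64
   = 11.3030 · 7.5667 / 0.64
   = 133.63
Round up → n₁ = 134; n₂ = r·n₁ = 1.5 × 134 = 201.

n₁ = 134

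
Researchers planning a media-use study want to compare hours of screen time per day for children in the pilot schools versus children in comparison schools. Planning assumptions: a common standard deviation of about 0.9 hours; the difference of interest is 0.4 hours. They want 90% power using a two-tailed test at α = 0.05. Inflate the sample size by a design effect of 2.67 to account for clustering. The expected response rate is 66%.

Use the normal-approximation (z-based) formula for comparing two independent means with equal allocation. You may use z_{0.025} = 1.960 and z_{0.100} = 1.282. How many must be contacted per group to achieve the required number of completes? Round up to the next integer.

n = 431 per group

n = (z_{α/2} + z_β)² · (σ₁² + σ₂²) / δ²
  = (1.960 + 1.282)² · (2·0.9² = 1.62) / 0.4²
  = 10.5106 · 1.62 / 0.16
  = 106.42
Design effect: 2.67 × 106.42 = 284.14.
Adjust for 66% response: 284.14 / 0.66 = 430.52.
Round up → n = 431 per group.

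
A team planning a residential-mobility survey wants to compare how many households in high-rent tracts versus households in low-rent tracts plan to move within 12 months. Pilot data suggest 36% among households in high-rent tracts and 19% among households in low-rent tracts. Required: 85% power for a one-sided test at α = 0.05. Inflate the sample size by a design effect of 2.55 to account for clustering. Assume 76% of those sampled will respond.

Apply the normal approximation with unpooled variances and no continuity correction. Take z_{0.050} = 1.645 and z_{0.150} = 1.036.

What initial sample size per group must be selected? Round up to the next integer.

n = (z_α + z_β)² · [p₁(1−p₁) + p₂(1−p₂)] / (p₁ − p₂)²
  = (1.645 + 1.036)² · (0.36·0.64 + 0.19·0.81) / (0.17)²
  = (2.681)² · (0.2304 + 0.1539) / 0.0289
  = 7.1878 · 0.3843 / 0.0289
  = 95.58
Design effect: 2.55 × 95.58 = 243.73.
Adjust for 76% response: 243.73 / 0.76 = 320.70.
Round up → n = 321 per group.

n = 321 per group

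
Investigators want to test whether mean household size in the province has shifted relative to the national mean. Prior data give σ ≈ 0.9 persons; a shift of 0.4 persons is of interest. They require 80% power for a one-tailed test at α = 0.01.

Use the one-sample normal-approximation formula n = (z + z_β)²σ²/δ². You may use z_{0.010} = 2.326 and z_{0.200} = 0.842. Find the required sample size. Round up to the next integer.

n = (z_α + z_β)² · σ² / δ²
  = (2.326 + 0.842)² · 0.9² / 0.4²
  = 10.0362 · 0.81 / 0.16
  = 50.81
Round up → n = 51.

n = 51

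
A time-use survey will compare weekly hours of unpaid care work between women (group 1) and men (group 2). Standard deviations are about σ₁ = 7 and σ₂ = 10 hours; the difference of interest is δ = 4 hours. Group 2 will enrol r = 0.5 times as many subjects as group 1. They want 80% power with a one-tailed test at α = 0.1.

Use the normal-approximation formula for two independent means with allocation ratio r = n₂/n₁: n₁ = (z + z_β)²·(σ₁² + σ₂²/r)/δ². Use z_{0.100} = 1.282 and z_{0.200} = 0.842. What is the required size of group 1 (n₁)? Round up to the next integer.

n₁ = 71

n₁ = (z_α + z_β)² · (σ₁² + σ₂²/r) / δ²
   = (1.282 + 0.842)² · (7² + 10²/0.5) / 4²
   = 4.5114 · (49 + 200) / 16
   = 4.5114 · 249 / 16
   = 70.21
Round up → n₁ = 71; n₂ = r·n₁ = 0.5 × 71 = 36.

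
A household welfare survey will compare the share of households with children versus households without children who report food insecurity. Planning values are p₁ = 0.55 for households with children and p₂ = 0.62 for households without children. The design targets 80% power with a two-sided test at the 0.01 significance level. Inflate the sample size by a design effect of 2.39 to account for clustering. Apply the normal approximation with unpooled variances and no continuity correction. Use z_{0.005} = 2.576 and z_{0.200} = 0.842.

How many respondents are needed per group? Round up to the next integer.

n = (z_{α/2} + z_β)² · [p₁(1−p₁) + p₂(1−p₂)] / (p₁ − p₂)²
  = (2.576 + 0.842)² · (0.55·0.45 + 0.62·0.38) / (-0.07)²
  = (3.418)² · (0.2475 + 0.2356) / 0.0049
  = 11.6827 · 0.4831 / 0.0049
  = 1151.82
Design effect: 2.39 × 1151.82 = 2752.85.
Round up → n = 2753 per group.

n = 2753 per group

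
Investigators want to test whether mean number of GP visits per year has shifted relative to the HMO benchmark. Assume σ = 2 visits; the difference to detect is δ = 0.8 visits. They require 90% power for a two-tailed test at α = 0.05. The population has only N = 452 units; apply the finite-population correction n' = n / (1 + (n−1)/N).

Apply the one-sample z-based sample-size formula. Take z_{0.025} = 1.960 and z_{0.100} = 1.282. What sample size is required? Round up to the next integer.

n = 58

n = (z_{α/2} + z_β)² · σ² / δ²
  = (1.960 + 1.282)² · 2² / 0.8²
  = 10.5106 · 4 / 0.64
  = 65.69
Finite-population correction (N = 452): 65.69 / (1 + (65.69 − 1)/452) = 57.47.
Round up → n = 58.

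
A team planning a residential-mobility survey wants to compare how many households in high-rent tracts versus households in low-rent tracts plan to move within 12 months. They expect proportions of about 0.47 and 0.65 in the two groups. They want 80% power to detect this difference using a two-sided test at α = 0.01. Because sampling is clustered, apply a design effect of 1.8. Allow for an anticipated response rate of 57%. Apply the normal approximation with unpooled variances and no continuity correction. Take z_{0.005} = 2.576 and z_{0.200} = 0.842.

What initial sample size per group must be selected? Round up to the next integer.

n = (z_{α/2} + z_β)² · [p₁(1−p₁) + p₂(1−p₂)] / (p₁ − p₂)²
  = (2.576 + 0.842)² · (0.47·0.53 + 0.65·0.35) / (-0.18)²
  = (3.418)² · (0.2491 + 0.2275) / 0.0324
  = 11.6827 · 0.4766 / 0.0324
  = 171.85
Design effect: 1.8 × 171.85 = 309.33.
Adjust for 57% response: 309.33 / 0.57 = 542.69.
Round up → n = 543 per group.

n = 543 per group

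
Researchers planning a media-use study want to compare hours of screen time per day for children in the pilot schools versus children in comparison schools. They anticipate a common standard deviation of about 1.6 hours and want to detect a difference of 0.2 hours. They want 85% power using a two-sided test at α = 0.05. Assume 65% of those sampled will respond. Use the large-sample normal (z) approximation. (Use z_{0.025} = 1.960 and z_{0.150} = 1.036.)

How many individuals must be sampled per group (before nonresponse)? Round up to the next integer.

n = 1768 per group

n = (z_{α/2} + z_β)² · (σ₁² + σ₂²) / δ²
  = (1.960 + 1.036)² · (2·1.6² = 5.12) / 0.2²
  = 8.9760 · 5.12 / 0.04
  = 1148.93
Adjust for 65% response: 1148.93 / 0.65 = 1767.58.
Round up → n = 1768 per group.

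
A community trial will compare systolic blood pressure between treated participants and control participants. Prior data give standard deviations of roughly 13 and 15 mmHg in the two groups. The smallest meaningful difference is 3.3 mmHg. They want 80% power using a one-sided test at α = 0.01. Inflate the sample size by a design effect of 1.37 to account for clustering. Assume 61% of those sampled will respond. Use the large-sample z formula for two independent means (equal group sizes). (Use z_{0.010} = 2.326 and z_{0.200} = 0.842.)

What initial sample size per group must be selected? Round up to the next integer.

n = (z_α + z_β)² · (σ₁² + σ₂²) / δ²
  = (2.326 + 0.842)² · (13² + 15² = 394) / 3.3²
  = 10.0362 · 394 / 10.89
  = 363.11
Design effect: 1.37 × 363.11 = 497.46.
Adjust for 61% response: 497.46 / 0.61 = 815.51.
Round up → n = 816 per group.

n = 816 per group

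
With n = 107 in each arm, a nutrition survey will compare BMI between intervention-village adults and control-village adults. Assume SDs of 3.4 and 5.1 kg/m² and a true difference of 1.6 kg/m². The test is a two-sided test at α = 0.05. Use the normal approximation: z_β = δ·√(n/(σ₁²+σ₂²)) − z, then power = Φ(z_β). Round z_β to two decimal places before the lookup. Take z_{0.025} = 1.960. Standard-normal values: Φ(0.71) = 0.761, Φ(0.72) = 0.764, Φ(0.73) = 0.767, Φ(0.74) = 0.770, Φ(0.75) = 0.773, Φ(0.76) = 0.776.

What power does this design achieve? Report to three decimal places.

Power ≈ 0.770

z_β = δ·√(n/(σ₁²+σ₂²)) − z_{α/2}
    = 1.6 · √(107/37.57) − 1.960
    = 1.6 · 1.68761 − 1.960
    = 2.7002 − 1.960 = 0.7402 → 0.74
Power = Φ(0.74) = 0.770.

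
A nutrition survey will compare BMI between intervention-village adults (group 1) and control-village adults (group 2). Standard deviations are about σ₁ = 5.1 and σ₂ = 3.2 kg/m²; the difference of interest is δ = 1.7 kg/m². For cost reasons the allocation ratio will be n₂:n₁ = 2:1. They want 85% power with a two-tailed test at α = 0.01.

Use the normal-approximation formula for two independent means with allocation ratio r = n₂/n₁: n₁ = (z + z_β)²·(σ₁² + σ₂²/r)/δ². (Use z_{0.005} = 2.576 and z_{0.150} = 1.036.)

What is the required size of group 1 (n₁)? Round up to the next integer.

n₁ = 141

n₁ = (z_{α/2} + z_β)² · (σ₁² + σ₂²/r) / δ²
   = (2.576 + 1.036)² · (5.1² + 3.2²/2) / 1.7²
   = 13.0465 · (26.01 + 5.12) / 2.89
   = 13.0465 · 31.13 / 2.89
   = 140.53
Round up → n₁ = 141; n₂ = r·n₁ = 2 × 141 = 282.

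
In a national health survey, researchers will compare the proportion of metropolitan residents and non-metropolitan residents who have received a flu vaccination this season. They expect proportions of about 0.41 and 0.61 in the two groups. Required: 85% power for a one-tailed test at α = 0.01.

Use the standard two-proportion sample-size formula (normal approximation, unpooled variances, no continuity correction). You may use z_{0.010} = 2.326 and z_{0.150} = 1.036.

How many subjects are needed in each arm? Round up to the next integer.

n = (z_α + z_β)² · [p₁(1−p₁) + p₂(1−p₂)] / (p₁ − p₂)²
  = (2.326 + 1.036)² · (0.41·0.59 + 0.61·0.39) / (-0.20)²
  = (3.362)² · (0.2419 + 0.2379) / 0.0400
  = 11.3030 · 0.4798 / 0.0400
  = 135.58
Round up → n = 136 per group.

n = 136 per group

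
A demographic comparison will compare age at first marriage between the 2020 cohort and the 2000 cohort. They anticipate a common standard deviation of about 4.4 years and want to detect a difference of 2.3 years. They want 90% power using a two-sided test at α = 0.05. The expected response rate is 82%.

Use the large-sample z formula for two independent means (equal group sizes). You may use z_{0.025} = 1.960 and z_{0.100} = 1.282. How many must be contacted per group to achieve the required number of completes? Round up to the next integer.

n = 94 per group

n = (z_{α/2} + z_β)² · (σ₁² + σ₂²) / δ²
  = (1.960 + 1.282)² · (2·4.4² = 38.72) / 2.3²
  = 10.5106 · 38.72 / 5.29
  = 76.93
Adjust for 82% response: 76.93 / 0.82 = 93.82.
Round up → n = 94 per group.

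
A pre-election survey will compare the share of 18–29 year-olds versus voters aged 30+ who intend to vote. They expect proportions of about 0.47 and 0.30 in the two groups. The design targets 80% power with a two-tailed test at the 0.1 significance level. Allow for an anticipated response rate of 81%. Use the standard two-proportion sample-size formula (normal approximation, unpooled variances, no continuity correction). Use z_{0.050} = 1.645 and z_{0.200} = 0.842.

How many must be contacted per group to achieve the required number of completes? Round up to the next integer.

n = (z_{α/2} + z_β)² · [p₁(1−p₁) + p₂(1−p₂)] / (p₁ − p₂)²
  = (1.645 + 0.842)² · (0.47·0.53 + 0.30·0.70) / (0.17)²
  = (2.487)² · (0.2491 + 0.2100) / 0.0289
  = 6.1852 · 0.4591 / 0.0289
  = 98.26
Adjust for 81% response: 98.26 / 0.81 = 121.30.
Round up → n = 122 per group.

n = 122 per group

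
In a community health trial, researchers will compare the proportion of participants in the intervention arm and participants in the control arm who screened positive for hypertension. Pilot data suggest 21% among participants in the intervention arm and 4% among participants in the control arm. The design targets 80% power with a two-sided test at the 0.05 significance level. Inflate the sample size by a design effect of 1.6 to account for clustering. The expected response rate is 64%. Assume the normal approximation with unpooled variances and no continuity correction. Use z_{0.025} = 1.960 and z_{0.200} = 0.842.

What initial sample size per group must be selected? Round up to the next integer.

n = (z_{α/2} + z_β)² · [p₁(1−p₁) + p₂(1−p₂)] / (p₁ − p₂)²
  = (1.960 + 0.842)² · (0.21·0.79 + 0.04·0.96) / (0.17)²
  = (2.802)² · (0.1659 + 0.0384) / 0.0289
  = 7.8512 · 0.2043 / 0.0289
  = 55.50
Design effect: 1.6 × 55.50 = 88.80.
Adjust for 64% response: 88.80 / 0.64 = 138.75.
Round up → n = 139 per group.

n = 139 per group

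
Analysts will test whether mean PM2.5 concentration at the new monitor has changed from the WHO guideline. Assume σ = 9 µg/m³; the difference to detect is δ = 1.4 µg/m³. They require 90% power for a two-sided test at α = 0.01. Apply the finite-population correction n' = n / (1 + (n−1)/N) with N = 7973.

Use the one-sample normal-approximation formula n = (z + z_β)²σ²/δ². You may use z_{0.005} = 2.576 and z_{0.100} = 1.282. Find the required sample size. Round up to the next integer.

n = (z_{α/2} + z_β)² · σ² / δ²
  = (2.576 + 1.282)² · 9² / 1.4²
  = 14.8842 · 81 / 1.96
  = 615.11
Finite-population correction (N = 7973): 615.11 / (1 + (615.11 − 1)/7973) = 571.12.
Round up → n = 572.

n = 572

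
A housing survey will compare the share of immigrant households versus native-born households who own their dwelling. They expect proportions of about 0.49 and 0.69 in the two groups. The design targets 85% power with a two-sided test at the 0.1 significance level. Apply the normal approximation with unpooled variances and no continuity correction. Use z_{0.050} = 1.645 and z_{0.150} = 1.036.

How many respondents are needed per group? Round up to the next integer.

n = 84 per group

n = (z_{α/2} + z_β)² · [p₁(1−p₁) + p₂(1−p₂)] / (p₁ − p₂)²
  = (1.645 + 1.036)² · (0.49·0.51 + 0.69·0.31) / (-0.20)²
  = (2.681)² · (0.2499 + 0.2139) / 0.0400
  = 7.1878 · 0.4638 / 0.0400
  = 83.34
Round up → n = 84 per group.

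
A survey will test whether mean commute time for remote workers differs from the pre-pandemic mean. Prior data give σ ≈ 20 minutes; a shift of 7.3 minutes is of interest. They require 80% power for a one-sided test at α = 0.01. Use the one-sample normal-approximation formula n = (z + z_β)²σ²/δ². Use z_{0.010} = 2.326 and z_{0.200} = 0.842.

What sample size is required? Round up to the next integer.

n = (z_α + z_β)² · σ² / δ²
  = (2.326 + 0.842)² · 20² / 7.3²
  = 10.0362 · 400 / 53.29
  = 75.33
Round up → n = 76.

n = 76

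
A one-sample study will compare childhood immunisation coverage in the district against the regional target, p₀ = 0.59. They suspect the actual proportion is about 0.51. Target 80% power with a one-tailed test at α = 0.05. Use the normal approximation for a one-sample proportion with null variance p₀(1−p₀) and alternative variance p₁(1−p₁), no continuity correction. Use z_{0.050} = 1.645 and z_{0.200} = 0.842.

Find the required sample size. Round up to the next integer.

n = 237

n = [z_α·√(p₀q₀) + z_β·√(p₁q₁)]² / (p₁ − p₀)²
  = [1.645·√(0.59·0.41) + 0.842·√(0.51·0.49)]² / (-0.08)²
  = [1.645·0.4918 + 0.842·0.4999]² / 0.0064
  = [1.2300]² / 0.0064
  = 236.38
Round up → n = 237.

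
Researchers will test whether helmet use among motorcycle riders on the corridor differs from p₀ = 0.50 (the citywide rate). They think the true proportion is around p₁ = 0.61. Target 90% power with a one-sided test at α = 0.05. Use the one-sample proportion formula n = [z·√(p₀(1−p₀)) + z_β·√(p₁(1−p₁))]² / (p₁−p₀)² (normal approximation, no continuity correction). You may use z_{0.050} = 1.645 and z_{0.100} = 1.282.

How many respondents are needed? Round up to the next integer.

n = 174

n = [z_α·√(p₀q₀) + z_β·√(p₁q₁)]² / (p₁ − p₀)²
  = [1.645·√(0.50·0.50) + 1.282·√(0.61·0.39)]² / (0.11)²
  = [1.645·0.5000 + 1.282·0.4877]² / 0.0121
  = [1.4478]² / 0.0121
  = 173.23
Round up → n = 174.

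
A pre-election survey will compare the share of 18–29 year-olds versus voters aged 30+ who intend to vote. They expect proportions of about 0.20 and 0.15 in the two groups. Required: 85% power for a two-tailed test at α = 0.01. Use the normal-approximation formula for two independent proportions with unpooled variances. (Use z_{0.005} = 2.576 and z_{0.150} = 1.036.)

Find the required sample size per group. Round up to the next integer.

n = (z_{α/2} + z_β)² · [p₁(1−p₁) + p₂(1−p₂)] / (p₁ − p₂)²
  = (2.576 + 1.036)² · (0.20·0.80 + 0.15·0.85) / (0.05)²
  = (3.612)² · (0.1600 + 0.1275) / 0.0025
  = 13.0465 · 0.2875 / 0.0025
  = 1500.35
Round up → n = 1501 per group.

n = 1501 per group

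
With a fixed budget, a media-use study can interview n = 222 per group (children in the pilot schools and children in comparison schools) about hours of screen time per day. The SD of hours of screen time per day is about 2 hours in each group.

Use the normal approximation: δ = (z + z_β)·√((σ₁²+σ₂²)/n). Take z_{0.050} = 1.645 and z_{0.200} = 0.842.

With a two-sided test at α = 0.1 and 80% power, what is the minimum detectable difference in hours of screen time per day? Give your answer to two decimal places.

Minimum detectable difference ≈ 0.47 hours

δ = (z_{α/2} + z_β) · √((σ₁²+σ₂²)/n)
  = (1.645 + 0.842) · √(8/222)
  = 2.487 · √0.03604
  = 2.487 · 0.1898
  = 0.4721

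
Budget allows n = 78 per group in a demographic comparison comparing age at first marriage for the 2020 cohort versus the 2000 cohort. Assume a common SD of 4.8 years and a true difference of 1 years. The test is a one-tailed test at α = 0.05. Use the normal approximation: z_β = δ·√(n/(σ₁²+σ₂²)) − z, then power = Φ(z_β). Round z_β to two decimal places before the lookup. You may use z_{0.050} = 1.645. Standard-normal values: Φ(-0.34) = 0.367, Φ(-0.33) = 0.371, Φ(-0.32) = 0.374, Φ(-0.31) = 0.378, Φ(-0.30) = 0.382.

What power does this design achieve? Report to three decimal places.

Power ≈ 0.367

z_β = δ·√(n/(σ₁²+σ₂²)) − z_α
    = 1 · √(78/46.08) − 1.645
    = 1 · 1.30104 − 1.645
    = 1.3010 − 1.645 = -0.3440 → -0.34
Power = Φ(-0.34) = 0.367.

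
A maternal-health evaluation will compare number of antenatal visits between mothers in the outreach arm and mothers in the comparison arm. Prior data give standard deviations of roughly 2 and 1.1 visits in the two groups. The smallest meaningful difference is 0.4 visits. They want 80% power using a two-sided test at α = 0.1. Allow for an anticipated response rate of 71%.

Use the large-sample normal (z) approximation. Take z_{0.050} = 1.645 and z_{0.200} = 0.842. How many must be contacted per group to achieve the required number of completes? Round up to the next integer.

n = (z_{α/2} + z_β)² · (σ₁² + σ₂²) / δ²
  = (1.645 + 0.842)² · (2² + 1.1² = 5.21) / 0.4²
  = 6.1852 · 5.21 / 0.16
  = 201.40
Adjust for 71% response: 201.40 / 0.71 = 283.67.
Round up → n = 284 per group.

n = 284 per group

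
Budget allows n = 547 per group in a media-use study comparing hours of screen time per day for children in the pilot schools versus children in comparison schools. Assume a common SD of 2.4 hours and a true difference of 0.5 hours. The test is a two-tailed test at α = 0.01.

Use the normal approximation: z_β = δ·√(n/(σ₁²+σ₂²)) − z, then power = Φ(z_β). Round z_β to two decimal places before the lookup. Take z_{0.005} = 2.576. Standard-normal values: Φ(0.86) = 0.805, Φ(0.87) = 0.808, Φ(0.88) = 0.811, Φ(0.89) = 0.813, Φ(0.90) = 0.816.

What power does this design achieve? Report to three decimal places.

z_β = δ·√(n/(σ₁²+σ₂²)) − z_{α/2}
    = 0.5 · √(547/11.52) − 2.576
    = 0.5 · 6.89076 − 2.576
    = 3.4454 − 2.576 = 0.8694 → 0.87
Power = Φ(0.87) = 0.808.

Power ≈ 0.808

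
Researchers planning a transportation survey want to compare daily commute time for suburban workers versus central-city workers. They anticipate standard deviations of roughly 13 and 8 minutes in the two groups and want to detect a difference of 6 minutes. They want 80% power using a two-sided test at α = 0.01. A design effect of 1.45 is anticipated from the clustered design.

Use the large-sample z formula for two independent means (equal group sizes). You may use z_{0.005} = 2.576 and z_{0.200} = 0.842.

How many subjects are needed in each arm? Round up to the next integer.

n = (z_{α/2} + z_β)² · (σ₁² + σ₂²) / δ²
  = (2.576 + 0.842)² · (13² + 8² = 233) / 6²
  = 11.6827 · 233 / 36
  = 75.61
Design effect: 1.45 × 75.61 = 109.64.
Round up → n = 110 per group.

n = 110 per group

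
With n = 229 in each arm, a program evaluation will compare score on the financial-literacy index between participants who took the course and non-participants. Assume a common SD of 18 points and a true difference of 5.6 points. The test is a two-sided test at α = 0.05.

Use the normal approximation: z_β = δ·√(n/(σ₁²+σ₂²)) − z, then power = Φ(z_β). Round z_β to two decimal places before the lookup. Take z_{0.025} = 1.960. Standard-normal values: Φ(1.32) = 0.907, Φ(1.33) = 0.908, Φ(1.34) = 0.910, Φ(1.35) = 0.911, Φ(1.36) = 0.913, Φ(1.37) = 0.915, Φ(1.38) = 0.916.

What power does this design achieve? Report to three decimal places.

Power ≈ 0.915

z_β = δ·√(n/(σ₁²+σ₂²)) − z_{α/2}
    = 5.6 · √(229/648) − 1.960
    = 5.6 · 0.59447 − 1.960
    = 3.3290 − 1.960 = 1.3690 → 1.37
Power = Φ(1.37) = 0.915.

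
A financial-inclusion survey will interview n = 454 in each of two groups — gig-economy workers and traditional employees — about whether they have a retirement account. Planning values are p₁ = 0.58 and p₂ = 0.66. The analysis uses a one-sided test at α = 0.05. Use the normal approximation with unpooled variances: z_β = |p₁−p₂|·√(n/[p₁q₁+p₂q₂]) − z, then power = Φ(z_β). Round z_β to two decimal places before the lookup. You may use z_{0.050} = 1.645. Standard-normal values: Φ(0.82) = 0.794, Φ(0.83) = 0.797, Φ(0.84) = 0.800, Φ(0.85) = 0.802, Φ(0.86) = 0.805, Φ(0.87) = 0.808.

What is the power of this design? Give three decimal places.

Power ≈ 0.802

z_β = |p₁−p₂|·√(n/[p₁q₁+p₂q₂]) − z_α
    = 0.08 · √(454/0.4680) − 1.645
    = 0.08 · 31.1462 − 1.645
    = 2.4917 − 1.645 = 0.8467 → 0.85
Power = Φ(0.85) = 0.802.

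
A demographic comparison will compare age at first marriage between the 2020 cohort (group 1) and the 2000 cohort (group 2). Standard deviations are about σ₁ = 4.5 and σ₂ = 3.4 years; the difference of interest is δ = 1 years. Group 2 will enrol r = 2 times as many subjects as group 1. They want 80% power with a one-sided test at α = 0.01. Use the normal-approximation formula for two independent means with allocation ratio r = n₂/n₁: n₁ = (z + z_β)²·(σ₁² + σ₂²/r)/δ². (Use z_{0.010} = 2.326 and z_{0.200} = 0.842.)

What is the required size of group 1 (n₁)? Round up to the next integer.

n₁ = (z_α + z_β)² · (σ₁² + σ₂²/r) / δ²
   = (2.326 + 0.842)² · (4.5² + 3.4²/2) / 1²
   = 10.0362 · (20.25 + 5.78) / 1
   = 10.0362 · 26.03 / 1
   = 261.24
Round up → n₁ = 262; n₂ = r·n₁ = 2 × 262 = 524.

n₁ = 262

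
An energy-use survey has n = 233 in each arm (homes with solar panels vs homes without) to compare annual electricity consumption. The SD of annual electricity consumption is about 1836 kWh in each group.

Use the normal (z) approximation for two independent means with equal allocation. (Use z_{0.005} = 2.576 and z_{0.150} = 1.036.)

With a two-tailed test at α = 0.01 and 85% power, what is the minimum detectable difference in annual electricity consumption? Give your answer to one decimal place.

Minimum detectable difference ≈ 614.4 kWh

δ = (z_{α/2} + z_β) · √((σ₁²+σ₂²)/n)
  = (2.576 + 1.036) · √(6741792/233)
  = 3.612 · √28934.7
  = 3.612 · 170.1021
  = 614.4088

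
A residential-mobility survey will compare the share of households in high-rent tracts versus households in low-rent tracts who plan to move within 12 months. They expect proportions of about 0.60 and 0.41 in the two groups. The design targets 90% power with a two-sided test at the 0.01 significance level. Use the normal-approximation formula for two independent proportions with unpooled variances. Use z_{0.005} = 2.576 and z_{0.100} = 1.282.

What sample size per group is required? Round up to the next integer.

n = 199 per group

n = (z_{α/2} + z_β)² · [p₁(1−p₁) + p₂(1−p₂)] / (p₁ − p₂)²
  = (2.576 + 1.282)² · (0.60·0.40 + 0.41·0.59) / (0.19)²
  = (3.858)² · (0.2400 + 0.2419) / 0.0361
  = 14.8842 · 0.4819 / 0.0361
  = 198.69
Round up → n = 199 per group.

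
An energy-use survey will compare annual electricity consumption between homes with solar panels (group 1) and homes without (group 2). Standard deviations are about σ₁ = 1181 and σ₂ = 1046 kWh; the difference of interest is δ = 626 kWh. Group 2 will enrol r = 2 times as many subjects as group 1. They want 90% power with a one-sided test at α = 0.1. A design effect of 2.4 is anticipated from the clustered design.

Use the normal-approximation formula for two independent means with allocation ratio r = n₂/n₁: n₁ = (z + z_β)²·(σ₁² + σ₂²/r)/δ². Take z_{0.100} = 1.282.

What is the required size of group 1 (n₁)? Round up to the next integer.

n₁ = 79

n₁ = (z_α + z_β)² · (σ₁² + σ₂²/r) / δ²
   = (1.282 + 1.282)² · (1181² + 1046²/2) / 626²
   = 6.5741 · (1394761 + 547058) / 391876
   = 6.5741 · 1941819 / 391876
   = 32.58
Design effect: 2.4 × 32.58 = 78.18.
Round up → n₁ = 79; n₂ = r·n₁ = 2 × 79 = 158.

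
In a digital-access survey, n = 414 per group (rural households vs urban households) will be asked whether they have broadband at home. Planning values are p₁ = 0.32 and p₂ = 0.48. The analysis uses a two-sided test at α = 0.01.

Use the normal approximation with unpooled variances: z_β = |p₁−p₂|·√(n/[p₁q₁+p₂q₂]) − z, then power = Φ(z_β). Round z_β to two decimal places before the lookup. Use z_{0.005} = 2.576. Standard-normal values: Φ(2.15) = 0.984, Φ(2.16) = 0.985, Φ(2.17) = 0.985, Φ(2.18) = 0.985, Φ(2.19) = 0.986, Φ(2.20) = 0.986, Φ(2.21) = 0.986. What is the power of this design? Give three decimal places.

Power ≈ 0.986

z_β = |p₁−p₂|·√(n/[p₁q₁+p₂q₂]) − z_{α/2}
    = 0.16 · √(414/0.4672) − 2.576
    = 0.16 · 29.7679 − 2.576
    = 4.7629 − 2.576 = 2.1869 → 2.19
Power = Φ(2.19) = 0.986.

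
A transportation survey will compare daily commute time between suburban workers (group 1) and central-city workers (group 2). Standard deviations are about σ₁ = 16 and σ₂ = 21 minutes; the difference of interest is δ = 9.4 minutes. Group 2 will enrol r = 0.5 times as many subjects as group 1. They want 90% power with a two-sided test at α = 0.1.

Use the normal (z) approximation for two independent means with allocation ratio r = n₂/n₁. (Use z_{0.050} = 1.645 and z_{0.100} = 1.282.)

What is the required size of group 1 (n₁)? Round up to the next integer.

n₁ = 111

n₁ = (z_{α/2} + z_β)² · (σ₁² + σ₂²/r) / δ²
   = (1.645 + 1.282)² · (16² + 21²/0.5) / 9.4²
   = 8.5673 · (256 + 882) / 88.36
   = 8.5673 · 1138 / 88.36
   = 110.34
Round up → n₁ = 111; n₂ = r·n₁ = 0.5 × 111 = 56.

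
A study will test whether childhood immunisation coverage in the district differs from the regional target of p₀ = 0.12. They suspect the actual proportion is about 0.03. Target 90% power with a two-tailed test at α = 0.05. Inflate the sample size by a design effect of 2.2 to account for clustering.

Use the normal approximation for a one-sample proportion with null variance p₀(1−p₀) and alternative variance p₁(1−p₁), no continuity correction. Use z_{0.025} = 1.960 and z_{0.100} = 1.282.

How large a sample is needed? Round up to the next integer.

n = 199

n = [z_{α/2}·√(p₀q₀) + z_β·√(p₁q₁)]² / (p₁ − p₀)²
  = [1.960·√(0.12·0.88) + 1.282·√(0.03·0.97)]² / (-0.09)²
  = [1.960·0.3250 + 1.282·0.1706]² / 0.0081
  = [0.8556]² / 0.0081
  = 90.38
Design effect: 2.2 × 90.38 = 198.84.
Round up → n = 199.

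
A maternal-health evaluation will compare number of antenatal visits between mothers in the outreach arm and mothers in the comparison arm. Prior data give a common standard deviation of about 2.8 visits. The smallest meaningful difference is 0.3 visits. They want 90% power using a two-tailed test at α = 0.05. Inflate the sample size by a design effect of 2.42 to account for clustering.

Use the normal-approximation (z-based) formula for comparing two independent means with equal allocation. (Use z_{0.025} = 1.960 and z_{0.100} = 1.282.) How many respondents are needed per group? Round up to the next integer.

n = 4432 per group

n = (z_{α/2} + z_β)² · (σ₁² + σ₂²) / δ²
  = (1.960 + 1.282)² · (2·2.8² = 15.68) / 0.3²
  = 10.5106 · 15.68 / 0.09
  = 1831.17
Design effect: 2.42 × 1831.17 = 4431.44.
Round up → n = 4432 per group.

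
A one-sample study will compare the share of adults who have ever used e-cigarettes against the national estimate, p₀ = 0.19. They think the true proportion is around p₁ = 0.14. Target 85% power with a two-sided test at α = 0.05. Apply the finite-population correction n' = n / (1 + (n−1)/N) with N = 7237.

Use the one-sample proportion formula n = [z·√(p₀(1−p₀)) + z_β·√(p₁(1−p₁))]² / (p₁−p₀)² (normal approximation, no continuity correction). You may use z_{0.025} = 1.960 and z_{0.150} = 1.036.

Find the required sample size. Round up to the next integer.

n = [z_{α/2}·√(p₀q₀) + z_β·√(p₁q₁)]² / (p₁ − p₀)²
  = [1.960·√(0.19·0.81) + 1.036·√(0.14·0.86)]² / (-0.05)²
  = [1.960·0.3923 + 1.036·0.3470]² / 0.0025
  = [1.1284]² / 0.0025
  = 509.30
Finite-population correction (N = 7237): 509.30 / (1 + (509.30 − 1)/7237) = 475.88.
Round up → n = 476.

n = 476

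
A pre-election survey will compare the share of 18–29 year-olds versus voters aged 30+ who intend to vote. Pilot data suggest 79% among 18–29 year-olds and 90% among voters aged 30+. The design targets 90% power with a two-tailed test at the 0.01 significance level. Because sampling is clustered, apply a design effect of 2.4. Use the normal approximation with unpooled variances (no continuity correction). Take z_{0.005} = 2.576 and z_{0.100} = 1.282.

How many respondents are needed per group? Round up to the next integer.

n = (z_{α/2} + z_β)² · [p₁(1−p₁) + p₂(1−p₂)] / (p₁ − p₂)²
  = (2.576 + 1.282)² · (0.79·0.21 + 0.90·0.10) / (-0.11)²
  = (3.858)² · (0.1659 + 0.0900) / 0.0121
  = 14.8842 · 0.2559 / 0.0121
  = 314.78
Design effect: 2.4 × 314.78 = 755.48.
Round up → n = 756 per group.

n = 756 per group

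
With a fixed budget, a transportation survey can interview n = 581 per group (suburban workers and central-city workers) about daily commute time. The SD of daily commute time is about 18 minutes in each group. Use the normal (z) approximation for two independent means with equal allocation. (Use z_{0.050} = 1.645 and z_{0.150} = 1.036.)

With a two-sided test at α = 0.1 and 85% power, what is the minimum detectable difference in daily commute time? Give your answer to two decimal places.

δ = (z_{α/2} + z_β) · √((σ₁²+σ₂²)/n)
  = (1.645 + 1.036) · √(648/581)
  = 2.681 · √1.1153
  = 2.681 · 1.0561
  = 2.8314

Minimum detectable difference ≈ 2.83 minutes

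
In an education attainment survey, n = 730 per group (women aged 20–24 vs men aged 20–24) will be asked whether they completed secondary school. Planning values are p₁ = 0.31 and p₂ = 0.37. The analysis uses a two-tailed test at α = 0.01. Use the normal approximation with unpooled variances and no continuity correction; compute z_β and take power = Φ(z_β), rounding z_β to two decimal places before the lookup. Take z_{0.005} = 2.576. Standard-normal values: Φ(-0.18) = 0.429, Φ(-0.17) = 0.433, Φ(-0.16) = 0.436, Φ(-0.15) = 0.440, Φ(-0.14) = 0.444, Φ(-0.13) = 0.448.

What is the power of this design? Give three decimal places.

Power ≈ 0.440

z_β = |p₁−p₂|·√(n/[p₁q₁+p₂q₂]) − z_{α/2}
    = 0.06 · √(730/0.4470) − 2.576
    = 0.06 · 40.4118 − 2.576
    = 2.4247 − 2.576 = -0.1513 → -0.15
Power = Φ(-0.15) = 0.440.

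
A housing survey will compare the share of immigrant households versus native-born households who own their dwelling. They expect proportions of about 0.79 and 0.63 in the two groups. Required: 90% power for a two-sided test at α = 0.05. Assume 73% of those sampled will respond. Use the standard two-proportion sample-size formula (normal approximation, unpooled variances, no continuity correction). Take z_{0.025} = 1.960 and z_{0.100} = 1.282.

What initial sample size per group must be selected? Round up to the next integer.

n = 225 per group

n = (z_{α/2} + z_β)² · [p₁(1−p₁) + p₂(1−p₂)] / (p₁ − p₂)²
  = (1.960 + 1.282)² · (0.79·0.21 + 0.63·0.37) / (0.16)²
  = (3.242)² · (0.1659 + 0.2331) / 0.0256
  = 10.5106 · 0.3990 / 0.0256
  = 163.82
Adjust for 73% response: 163.82 / 0.73 = 224.41.
Round up → n = 225 per group.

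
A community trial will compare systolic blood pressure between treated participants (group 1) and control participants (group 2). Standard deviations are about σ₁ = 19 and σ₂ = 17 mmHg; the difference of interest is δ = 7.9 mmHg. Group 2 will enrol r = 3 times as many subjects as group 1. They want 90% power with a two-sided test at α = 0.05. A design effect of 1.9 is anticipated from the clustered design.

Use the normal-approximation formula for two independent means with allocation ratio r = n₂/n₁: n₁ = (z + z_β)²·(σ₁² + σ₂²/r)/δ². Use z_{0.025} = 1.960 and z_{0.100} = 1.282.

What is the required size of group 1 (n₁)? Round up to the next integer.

n₁ = 147

n₁ = (z_{α/2} + z_β)² · (σ₁² + σ₂²/r) / δ²
   = (1.960 + 1.282)² · (19² + 17²/3) / 7.9²
   = 10.5106 · (361 + 96.3333) / 62.41
   = 10.5106 · 457.3333 / 62.41
   = 77.02
Design effect: 1.9 × 77.02 = 146.34.
Round up → n₁ = 147; n₂ = r·n₁ = 3 × 147 = 441.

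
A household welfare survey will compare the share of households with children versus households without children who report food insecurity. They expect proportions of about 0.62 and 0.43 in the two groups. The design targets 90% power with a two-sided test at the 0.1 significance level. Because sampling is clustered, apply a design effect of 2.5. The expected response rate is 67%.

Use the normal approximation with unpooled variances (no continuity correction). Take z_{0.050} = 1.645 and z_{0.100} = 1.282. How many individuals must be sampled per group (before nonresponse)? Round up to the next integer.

n = 426 per group

n = (z_{α/2} + z_β)² · [p₁(1−p₁) + p₂(1−p₂)] / (p₁ − p₂)²
  = (1.645 + 1.282)² · (0.62·0.38 + 0.43·0.57) / (0.19)²
  = (2.927)² · (0.2356 + 0.2451) / 0.0361
  = 8.5673 · 0.4807 / 0.0361
  = 114.08
Design effect: 2.5 × 114.08 = 285.20.
Adjust for 67% response: 285.20 / 0.67 = 425.67.
Round up → n = 426 per group.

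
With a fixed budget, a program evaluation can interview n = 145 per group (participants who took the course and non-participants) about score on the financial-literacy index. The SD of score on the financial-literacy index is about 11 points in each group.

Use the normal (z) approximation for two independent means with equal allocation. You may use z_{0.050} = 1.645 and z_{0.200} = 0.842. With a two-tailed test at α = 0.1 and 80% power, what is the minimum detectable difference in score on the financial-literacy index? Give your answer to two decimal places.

Minimum detectable difference ≈ 3.21 points

δ = (z_{α/2} + z_β) · √((σ₁²+σ₂²)/n)
  = (1.645 + 0.842) · √(242/145)
  = 2.487 · √1.669
  = 2.487 · 1.2919
  = 3.2129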